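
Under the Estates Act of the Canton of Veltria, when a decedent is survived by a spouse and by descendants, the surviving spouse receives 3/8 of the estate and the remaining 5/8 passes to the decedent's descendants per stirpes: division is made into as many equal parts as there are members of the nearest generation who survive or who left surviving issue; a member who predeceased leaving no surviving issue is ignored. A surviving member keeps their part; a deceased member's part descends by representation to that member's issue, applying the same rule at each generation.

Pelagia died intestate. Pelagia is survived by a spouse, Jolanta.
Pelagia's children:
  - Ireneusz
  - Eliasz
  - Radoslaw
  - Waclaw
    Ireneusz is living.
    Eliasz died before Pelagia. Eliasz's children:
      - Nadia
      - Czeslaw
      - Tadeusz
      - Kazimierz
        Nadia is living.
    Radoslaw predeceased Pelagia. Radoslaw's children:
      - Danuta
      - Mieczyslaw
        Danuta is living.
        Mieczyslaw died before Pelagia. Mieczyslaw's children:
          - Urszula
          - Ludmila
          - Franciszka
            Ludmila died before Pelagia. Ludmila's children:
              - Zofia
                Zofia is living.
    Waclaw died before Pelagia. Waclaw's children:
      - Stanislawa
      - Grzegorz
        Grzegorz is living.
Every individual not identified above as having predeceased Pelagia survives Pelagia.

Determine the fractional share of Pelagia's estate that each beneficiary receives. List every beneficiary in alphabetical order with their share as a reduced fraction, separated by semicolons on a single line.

Czeslaw 5/128; Danuta 5/64; Franciszka 5/192; Grzegorz 5/64; Ireneusz 5/32; Jolanta 3/8; Kazimierz 5/128; Nadia 5/128; Stanislawa 5/64; Tadeusz 5/128; Urszula 5/192; Zofia 5/192

Jolanta, as surviving spouse, takes 3/8.
The remaining 5/8 passes to Pelagia's descendants per stirpes.
The 5/8 is divided into 4 equal shares of 5/32 among Ireneusz, Eliasz, Radoslaw, Waclaw.
Ireneusz is living and takes 5/32.
Eliasz predeceased; the 5/32 allotted to Eliasz's branch passes to Eliasz's issue by representation.
The 5/32 is divided into 4 equal shares of 5/128 among Nadia, Czeslaw, Tadeusz, Kazimierz.
Nadia is living and takes 5/128.
Czeslaw is living and takes 5/128.
Tadeusz is living and takes 5/128.
Kazimierz is living and takes 5/128.
Radoslaw predeceased; the 5/32 allotted to Radoslaw's branch passes to Radoslaw's issue by representation.
The 5/32 is divided into 2 equal shares of 5/64 among Danuta, Mieczyslaw.
Danuta is living and takes 5/64.
Mieczyslaw predeceased; the 5/64 allotted to Mieczyslaw's branch passes to Mieczyslaw's issue by representation.
The 5/64 is divided into 3 equal shares of 5/192 among Urszula, Ludmila, Franciszka.
Urszula is living and takes 5/192.
Ludmila predeceased; the 5/192 allotted to Ludmila's branch passes to Ludmila's issue by representation.
Zofia is the sole taker at this level and receives the full 5/192.
Franciszka is living and takes 5/192.
Waclaw predeceased; the 5/32 allotted to Waclaw's branch passes to Waclaw's issue by representation.
The 5/32 is divided into 2 equal shares of 5/64 among Stanislawa, Grzegorz.
Stanislawa is living and takes 5/64.
Grzegorz is living and takes 5/64.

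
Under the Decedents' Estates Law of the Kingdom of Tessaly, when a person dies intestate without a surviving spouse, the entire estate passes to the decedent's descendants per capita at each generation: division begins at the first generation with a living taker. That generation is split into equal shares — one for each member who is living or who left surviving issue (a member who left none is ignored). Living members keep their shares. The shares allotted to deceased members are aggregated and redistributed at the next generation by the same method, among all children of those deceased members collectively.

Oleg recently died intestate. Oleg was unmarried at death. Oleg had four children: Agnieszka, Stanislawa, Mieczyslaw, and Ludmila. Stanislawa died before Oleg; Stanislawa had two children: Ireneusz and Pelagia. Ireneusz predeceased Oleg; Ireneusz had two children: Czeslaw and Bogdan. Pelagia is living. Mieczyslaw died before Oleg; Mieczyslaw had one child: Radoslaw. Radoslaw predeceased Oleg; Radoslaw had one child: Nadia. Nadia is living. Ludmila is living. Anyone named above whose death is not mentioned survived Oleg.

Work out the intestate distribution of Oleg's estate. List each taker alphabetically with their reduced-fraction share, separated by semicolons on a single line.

Agnieszka 1/4; Bogdan 1/9; Czeslaw 1/9; Ludmila 1/4; Nadia 1/9; Pelagia 1/6

There is no surviving spouse, so the entire estate passes to Oleg's descendants per capita at each generation.
At generation 1 (Agnieszka, Stanislawa, Mieczyslaw, Ludmila) there are 4 shares of (1)/4 = 1/4 each.
Living: Agnieszka and Ludmila — each takes 1/4.
Deceased: Stanislawa and Mieczyslaw. Their combined 1/2 is pooled and carried to generation 2.
At generation 2 (Ireneusz, Pelagia, Radoslaw) there are 3 shares of (1/2)/3 = 1/6 each.
Living: Pelagia — each takes 1/6.
Deceased: Ireneusz and Radoslaw. Their combined 1/3 is pooled and carried to generation 3.
At generation 3 (Czeslaw, Bogdan, Nadia) there are 3 shares of (1/3)/3 = 1/9 each.
Living: Czeslaw, Bogdan, and Nadia — each takes 1/9.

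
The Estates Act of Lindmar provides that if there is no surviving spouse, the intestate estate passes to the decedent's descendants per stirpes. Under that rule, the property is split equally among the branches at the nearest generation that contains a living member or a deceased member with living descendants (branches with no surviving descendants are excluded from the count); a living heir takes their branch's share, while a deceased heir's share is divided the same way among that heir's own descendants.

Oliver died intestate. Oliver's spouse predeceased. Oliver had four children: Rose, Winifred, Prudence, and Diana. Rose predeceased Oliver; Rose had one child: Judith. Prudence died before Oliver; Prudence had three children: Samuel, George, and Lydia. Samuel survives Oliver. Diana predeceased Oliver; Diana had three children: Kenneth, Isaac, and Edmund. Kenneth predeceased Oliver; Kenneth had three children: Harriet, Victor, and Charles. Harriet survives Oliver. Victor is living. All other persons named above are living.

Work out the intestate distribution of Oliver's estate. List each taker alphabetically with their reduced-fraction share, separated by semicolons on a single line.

Charles 1/36; Edmund 1/12; George 1/12; Harriet 1/36; Isaac 1/12; Judith 1/4; Lydia 1/12; Samuel 1/12; Victor 1/36; Winifred 1/4

There is no surviving spouse, so the entire estate passes to Oliver's descendants per stirpes.
The estate is divided into 4 equal shares of 1/4 among Rose, Winifred, Prudence, Diana.
Rose predeceased; the 1/4 allotted to Rose's branch passes to Rose's issue by representation.
Judith is the sole taker at this level and receives the full 1/4.
Winifred is living and takes 1/4.
Prudence predeceased; the 1/4 allotted to Prudence's branch passes to Prudence's issue by representation.
The 1/4 is divided into 3 equal shares of 1/12 among Samuel, George, Lydia.
Samuel is living and takes 1/12.
George is living and takes 1/12.
Lydia is living and takes 1/12.
Diana predeceased; the 1/4 allotted to Diana's branch passes to Diana's issue by representation.
The 1/4 is divided into 3 equal shares of 1/12 among Kenneth, Isaac, Edmund.
Kenneth predeceased; the 1/12 allotted to Kenneth's branch passes to Kenneth's issue by representation.
The 1/12 is divided into 3 equal shares of 1/36 among Harriet, Victor, Charles.
Harriet is living and takes 1/36.
Victor is living and takes 1/36.
Charles is living and takes 1/36.
Isaac is living and takes 1/12.
Edmund is living and takes 1/12.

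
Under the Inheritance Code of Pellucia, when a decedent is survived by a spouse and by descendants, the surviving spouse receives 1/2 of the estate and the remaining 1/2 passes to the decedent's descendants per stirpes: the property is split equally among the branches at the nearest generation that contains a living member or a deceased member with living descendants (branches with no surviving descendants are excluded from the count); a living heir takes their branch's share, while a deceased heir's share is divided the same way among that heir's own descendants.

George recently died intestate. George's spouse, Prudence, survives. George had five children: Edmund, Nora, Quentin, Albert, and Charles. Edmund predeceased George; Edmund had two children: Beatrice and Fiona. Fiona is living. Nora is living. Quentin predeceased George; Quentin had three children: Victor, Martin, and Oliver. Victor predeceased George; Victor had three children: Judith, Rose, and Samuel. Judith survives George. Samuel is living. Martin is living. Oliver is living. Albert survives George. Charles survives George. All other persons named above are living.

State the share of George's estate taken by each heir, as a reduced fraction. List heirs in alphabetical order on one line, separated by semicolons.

Albert 1/10; Beatrice 1/20; Charles 1/10; Fiona 1/20; Judith 1/90; Martin 1/30; Nora 1/10; Oliver 1/30; Prudence 1/2; Rose 1/90; Samuel 1/90

Prudence, as surviving spouse, takes 1/2.
The remaining 1/2 passes to George's descendants per stirpes.
The 1/2 is divided into 5 equal shares of 1/10 among Edmund, Nora, Quentin, Albert, Charles.
Edmund predeceased; the 1/10 allotted to Edmund's branch passes to Edmund's issue by representation.
The 1/10 is divided into 2 equal shares of 1/20 among Beatrice, Fiona.
Beatrice is living and takes 1/20.
Fiona is living and takes 1/20.
Nora is living and takes 1/10.
Quentin predeceased; the 1/10 allotted to Quentin's branch passes to Quentin's issue by representation.
The 1/10 is divided into 3 equal shares of 1/30 among Victor, Martin, Oliver.
Victor predeceased; the 1/30 allotted to Victor's branch passes to Victor's issue by representation.
The 1/30 is divided into 3 equal shares of 1/90 among Judith, Rose, Samuel.
Judith is living and takes 1/90.
Rose is living and takes 1/90.
Samuel is living and takes 1/90.
Martin is living and takes 1/30.
Oliver is living and takes 1/30.
Albert is living and takes 1/10.
Charles is living and takes 1/10.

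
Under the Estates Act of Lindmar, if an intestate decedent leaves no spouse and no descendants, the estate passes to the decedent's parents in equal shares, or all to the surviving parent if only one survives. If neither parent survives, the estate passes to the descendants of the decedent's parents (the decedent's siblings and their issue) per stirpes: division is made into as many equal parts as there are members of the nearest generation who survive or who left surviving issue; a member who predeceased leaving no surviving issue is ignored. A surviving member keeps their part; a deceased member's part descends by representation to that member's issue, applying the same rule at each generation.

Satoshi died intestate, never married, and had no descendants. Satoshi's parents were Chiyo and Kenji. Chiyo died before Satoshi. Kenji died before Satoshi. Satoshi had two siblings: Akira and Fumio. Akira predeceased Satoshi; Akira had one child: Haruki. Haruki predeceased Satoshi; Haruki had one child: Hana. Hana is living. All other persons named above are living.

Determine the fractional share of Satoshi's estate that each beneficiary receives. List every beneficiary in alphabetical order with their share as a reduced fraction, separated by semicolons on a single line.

Neither parent survives and there are no descendants, so the estate passes to Satoshi's siblings and their issue per stirpes.
The estate is divided into 2 equal shares of 1/2 among Akira, Fumio.
Akira predeceased; the 1/2 allotted to Akira's branch passes to Akira's issue by representation.
Haruki's line is the sole branch at this level, so the full 1/2 passes to Haruki's issue by representation.
Hana is the sole taker at this level and receives the full 1/2.
Fumio is living and takes 1/2.

Fumio 1/2; Hana 1/2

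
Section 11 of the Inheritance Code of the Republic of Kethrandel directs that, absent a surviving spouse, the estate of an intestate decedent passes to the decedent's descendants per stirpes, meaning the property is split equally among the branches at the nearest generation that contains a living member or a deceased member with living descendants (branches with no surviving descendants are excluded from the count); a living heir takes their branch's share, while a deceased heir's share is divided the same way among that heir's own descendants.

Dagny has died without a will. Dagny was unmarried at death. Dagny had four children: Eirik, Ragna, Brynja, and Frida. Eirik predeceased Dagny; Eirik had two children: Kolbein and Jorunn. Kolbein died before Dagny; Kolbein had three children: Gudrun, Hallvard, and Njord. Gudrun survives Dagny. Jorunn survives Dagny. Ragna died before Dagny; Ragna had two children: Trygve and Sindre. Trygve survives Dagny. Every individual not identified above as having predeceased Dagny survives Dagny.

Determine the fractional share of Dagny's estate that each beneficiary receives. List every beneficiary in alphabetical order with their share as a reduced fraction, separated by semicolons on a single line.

Brynja 1/4; Frida 1/4; Gudrun 1/24; Hallvard 1/24; Jorunn 1/8; Njord 1/24; Sindre 1/8; Trygve 1/8

There is no surviving spouse, so the entire estate passes to Dagny's descendants per stirpes.
The estate is divided into 4 equal shares of 1/4 among Eirik, Ragna, Brynja, Frida.
Eirik predeceased; the 1/4 allotted to Eirik's branch passes to Eirik's issue by representation.
The 1/4 is divided into 2 equal shares of 1/8 among Kolbein, Jorunn.
Kolbein predeceased; the 1/8 allotted to Kolbein's branch passes to Kolbein's issue by representation.
The 1/8 is divided into 3 equal shares of 1/24 among Gudrun, Hallvard, Njord.
Gudrun is living and takes 1/24.
Hallvard is living and takes 1/24.
Njord is living and takes 1/24.
Jorunn is living and takes 1/8.
Ragna predeceased; the 1/4 allotted to Ragna's branch passes to Ragna's issue by representation.
The 1/4 is divided into 2 equal shares of 1/8 among Trygve, Sindre.
Trygve is living and takes 1/8.
Sindre is living and takes 1/8.
Brynja is living and takes 1/4.
Frida is living and takes 1/4.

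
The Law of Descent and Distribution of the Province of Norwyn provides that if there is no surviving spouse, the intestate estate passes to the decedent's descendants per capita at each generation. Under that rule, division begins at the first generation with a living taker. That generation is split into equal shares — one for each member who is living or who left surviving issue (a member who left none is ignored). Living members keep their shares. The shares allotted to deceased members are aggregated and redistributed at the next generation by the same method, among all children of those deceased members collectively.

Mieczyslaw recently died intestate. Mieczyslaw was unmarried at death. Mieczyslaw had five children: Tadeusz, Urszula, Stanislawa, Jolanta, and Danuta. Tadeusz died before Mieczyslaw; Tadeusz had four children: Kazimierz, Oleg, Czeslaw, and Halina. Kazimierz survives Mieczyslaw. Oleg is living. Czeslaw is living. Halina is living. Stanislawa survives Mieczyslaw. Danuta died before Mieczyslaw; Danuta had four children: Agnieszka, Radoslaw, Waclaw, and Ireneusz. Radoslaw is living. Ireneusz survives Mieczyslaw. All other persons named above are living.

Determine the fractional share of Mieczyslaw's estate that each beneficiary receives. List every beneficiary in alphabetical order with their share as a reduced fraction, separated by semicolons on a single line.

There is no surviving spouse, so the entire estate passes to Mieczyslaw's descendants per capita at each generation.
At generation 1 (Tadeusz, Urszula, Stanislawa, Jolanta, Danuta) there are 5 shares of (1)/5 = 1/5 each.
Living: Urszula, Stanislawa, and Jolanta — each takes 1/5.
Deceased: Tadeusz and Danuta. Their combined 2/5 is pooled and carried to generation 2.
At generation 2 (Kazimierz, Oleg, Czeslaw, Halina, Agnieszka, Radoslaw, Waclaw, Ireneusz) there are 8 shares of (2/5)/8 = 1/20 each.
Living: Kazimierz, Oleg, Czeslaw, Halina, Agnieszka, Radoslaw, Waclaw, and Ireneusz — each takes 1/20.

Agnieszka 1/20; Czeslaw 1/20; Halina 1/20; Ireneusz 1/20; Jolanta 1/5; Kazimierz 1/20; Oleg 1/20; Radoslaw 1/20; Stanislawa 1/5; Urszula 1/5; Waclaw 1/20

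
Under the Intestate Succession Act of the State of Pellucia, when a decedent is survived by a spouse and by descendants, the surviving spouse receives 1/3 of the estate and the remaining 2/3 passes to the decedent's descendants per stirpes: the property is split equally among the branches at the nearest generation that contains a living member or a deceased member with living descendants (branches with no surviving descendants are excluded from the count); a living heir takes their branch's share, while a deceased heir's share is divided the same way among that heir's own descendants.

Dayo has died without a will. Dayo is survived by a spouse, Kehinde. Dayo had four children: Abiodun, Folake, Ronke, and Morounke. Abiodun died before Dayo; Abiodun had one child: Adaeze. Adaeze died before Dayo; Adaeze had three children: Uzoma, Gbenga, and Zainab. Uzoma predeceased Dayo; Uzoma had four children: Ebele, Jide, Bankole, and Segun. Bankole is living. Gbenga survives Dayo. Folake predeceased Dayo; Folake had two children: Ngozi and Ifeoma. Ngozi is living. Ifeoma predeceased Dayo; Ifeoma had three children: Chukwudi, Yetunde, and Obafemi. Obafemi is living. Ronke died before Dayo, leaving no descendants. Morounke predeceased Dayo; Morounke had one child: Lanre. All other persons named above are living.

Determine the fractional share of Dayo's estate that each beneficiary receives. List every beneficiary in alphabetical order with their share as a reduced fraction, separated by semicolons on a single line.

Bankole 1/54; Chukwudi 1/27; Ebele 1/54; Gbenga 2/27; Jide 1/54; Kehinde 1/3; Lanre 2/9; Ngozi 1/9; Obafemi 1/27; Segun 1/54; Yetunde 1/27; Zainab 2/27

Kehinde, as surviving spouse, takes 1/3.
The remaining 2/3 passes to Dayo's descendants per stirpes.
Ronke left no surviving issue, so that branch lapses and is disregarded.
The 2/3 is divided into 3 equal shares of 2/9 among Abiodun, Folake, Morounke.
Abiodun predeceased; the 2/9 allotted to Abiodun's branch passes to Abiodun's issue by representation.
Adaeze's line is the sole branch at this level, so the full 2/9 passes to Adaeze's issue by representation.
The 2/9 is divided into 3 equal shares of 2/27 among Uzoma, Gbenga, Zainab.
Uzoma predeceased; the 2/27 allotted to Uzoma's branch passes to Uzoma's issue by representation.
The 2/27 is divided into 4 equal shares of 1/54 among Ebele, Jide, Bankole, Segun.
Ebele is living and takes 1/54.
Jide is living and takes 1/54.
Bankole is living and takes 1/54.
Segun is living and takes 1/54.
Gbenga is living and takes 2/27.
Zainab is living and takes 2/27.
Folake predeceased; the 2/9 allotted to Folake's branch passes to Folake's issue by representation.
The 2/9 is divided into 2 equal shares of 1/9 among Ngozi, Ifeoma.
Ngozi is living and takes 1/9.
Ifeoma predeceased; the 1/9 allotted to Ifeoma's branch passes to Ifeoma's issue by representation.
The 1/9 is divided into 3 equal shares of 1/27 among Chukwudi, Yetunde, Obafemi.
Chukwudi is living and takes 1/27.
Yetunde is living and takes 1/27.
Obafemi is living and takes 1/27.
Morounke predeceased; the 2/9 allotted to Morounke's branch passes to Morounke's issue by representation.
Lanre is the sole taker at this level and receives the full 2/9.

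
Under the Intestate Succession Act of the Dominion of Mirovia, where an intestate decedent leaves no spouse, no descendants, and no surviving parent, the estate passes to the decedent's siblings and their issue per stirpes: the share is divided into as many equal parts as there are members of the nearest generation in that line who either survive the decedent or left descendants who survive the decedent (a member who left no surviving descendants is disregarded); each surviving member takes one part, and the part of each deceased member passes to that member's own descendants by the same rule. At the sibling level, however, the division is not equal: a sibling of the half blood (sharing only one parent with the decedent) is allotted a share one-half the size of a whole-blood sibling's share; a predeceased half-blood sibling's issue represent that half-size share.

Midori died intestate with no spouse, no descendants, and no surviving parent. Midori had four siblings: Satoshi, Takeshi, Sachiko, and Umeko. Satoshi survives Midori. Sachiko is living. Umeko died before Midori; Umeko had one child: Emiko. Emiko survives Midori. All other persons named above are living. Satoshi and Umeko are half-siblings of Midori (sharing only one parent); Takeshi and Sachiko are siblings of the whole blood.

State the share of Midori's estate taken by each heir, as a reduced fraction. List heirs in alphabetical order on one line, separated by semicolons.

Emiko 1/6; Sachiko 1/3; Satoshi 1/6; Takeshi 1/3

No spouse, descendants, or parent survives, so the estate passes to Midori's siblings per stirpes.
Half-blood siblings count for one-half the weight of whole-blood siblings at the initial division.
Dividing 1 in proportion to weights (total weight 3): Satoshi (weight 1/2) → 1/6; Takeshi (weight 1) → 1/3; Sachiko (weight 1) → 1/3; Umeko (weight 1/2) → 1/6.
Satoshi is living and takes 1/6.
Takeshi is living and takes 1/3.
Sachiko is living and takes 1/3.
Umeko predeceased; the 1/6 allotted to Umeko's branch passes to Umeko's issue by representation.
Emiko is the sole taker at this level and receives the full 1/6.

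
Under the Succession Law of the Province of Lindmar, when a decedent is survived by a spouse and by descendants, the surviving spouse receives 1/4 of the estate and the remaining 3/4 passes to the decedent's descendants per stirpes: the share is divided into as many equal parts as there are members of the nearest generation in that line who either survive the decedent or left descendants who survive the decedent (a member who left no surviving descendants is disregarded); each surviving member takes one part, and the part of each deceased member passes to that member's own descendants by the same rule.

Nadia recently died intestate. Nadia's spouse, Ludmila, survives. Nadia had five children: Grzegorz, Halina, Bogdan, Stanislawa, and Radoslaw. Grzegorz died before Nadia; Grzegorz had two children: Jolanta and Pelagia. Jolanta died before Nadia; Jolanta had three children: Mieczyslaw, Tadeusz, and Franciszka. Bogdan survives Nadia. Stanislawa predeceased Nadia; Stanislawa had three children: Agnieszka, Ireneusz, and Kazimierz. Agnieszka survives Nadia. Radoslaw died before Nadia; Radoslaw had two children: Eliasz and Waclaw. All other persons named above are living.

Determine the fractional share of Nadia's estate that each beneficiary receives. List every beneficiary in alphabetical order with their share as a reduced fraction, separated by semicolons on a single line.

Agnieszka 1/20; Bogdan 3/20; Eliasz 3/40; Franciszka 1/40; Halina 3/20; Ireneusz 1/20; Kazimierz 1/20; Ludmila 1/4; Mieczyslaw 1/40; Pelagia 3/40; Tadeusz 1/40; Waclaw 3/40

Ludmila, as surviving spouse, takes 1/4.
The remaining 3/4 passes to Nadia's descendants per stirpes.
The 3/4 is divided into 5 equal shares of 3/20 among Grzegorz, Halina, Bogdan, Stanislawa, Radoslaw.
Grzegorz predeceased; the 3/20 allotted to Grzegorz's branch passes to Grzegorz's issue by representation.
The 3/20 is divided into 2 equal shares of 3/40 among Jolanta, Pelagia.
Jolanta predeceased; the 3/40 allotted to Jolanta's branch passes to Jolanta's issue by representation.
The 3/40 is divided into 3 equal shares of 1/40 among Mieczyslaw, Tadeusz, Franciszka.
Mieczyslaw is living and takes 1/40.
Tadeusz is living and takes 1/40.
Franciszka is living and takes 1/40.
Pelagia is living and takes 3/40.
Halina is living and takes 3/20.
Bogdan is living and takes 3/20.
Stanislawa predeceased; the 3/20 allotted to Stanislawa's branch passes to Stanislawa's issue by representation.
The 3/20 is divided into 3 equal shares of 1/20 among Agnieszka, Ireneusz, Kazimierz.
Agnieszka is living and takes 1/20.
Ireneusz is living and takes 1/20.
Kazimierz is living and takes 1/20.
Radoslaw predeceased; the 3/20 allotted to Radoslaw's branch passes to Radoslaw's issue by representation.
The 3/20 is divided into 2 equal shares of 3/40 among Eliasz, Waclaw.
Eliasz is living and takes 3/40.
Waclaw is living and takes 3/40.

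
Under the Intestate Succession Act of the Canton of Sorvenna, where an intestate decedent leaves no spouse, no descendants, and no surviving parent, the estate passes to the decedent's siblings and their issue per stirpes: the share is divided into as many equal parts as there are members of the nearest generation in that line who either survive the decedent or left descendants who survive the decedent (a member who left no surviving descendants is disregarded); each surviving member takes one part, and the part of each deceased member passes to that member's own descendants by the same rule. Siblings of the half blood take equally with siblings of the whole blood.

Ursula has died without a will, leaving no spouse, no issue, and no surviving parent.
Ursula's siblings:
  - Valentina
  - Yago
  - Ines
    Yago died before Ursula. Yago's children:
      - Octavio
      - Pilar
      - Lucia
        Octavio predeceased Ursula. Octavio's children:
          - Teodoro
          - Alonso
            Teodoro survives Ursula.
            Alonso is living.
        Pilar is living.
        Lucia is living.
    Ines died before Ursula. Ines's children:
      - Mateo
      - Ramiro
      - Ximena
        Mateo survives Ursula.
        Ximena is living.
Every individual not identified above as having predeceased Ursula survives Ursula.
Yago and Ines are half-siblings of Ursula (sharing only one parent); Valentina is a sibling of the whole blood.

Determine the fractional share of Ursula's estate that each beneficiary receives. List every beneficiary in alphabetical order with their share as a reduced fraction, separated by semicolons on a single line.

No spouse, descendants, or parent survives, so the estate passes to Ursula's siblings per stirpes.
Half-blood and whole-blood siblings take equally under the stated rule.
The estate is divided into 3 equal shares of 1/3 among Valentina, Yago, Ines.
Valentina is living and takes 1/3.
Yago predeceased; the 1/3 allotted to Yago's branch passes to Yago's issue by representation.
The 1/3 is divided into 3 equal shares of 1/9 among Octavio, Pilar, Lucia.
Octavio predeceased; the 1/9 allotted to Octavio's branch passes to Octavio's issue by representation.
The 1/9 is divided into 2 equal shares of 1/18 among Teodoro, Alonso.
Teodoro is living and takes 1/18.
Alonso is living and takes 1/18.
Pilar is living and takes 1/9.
Lucia is living and takes 1/9.
Ines predeceased; the 1/3 allotted to Ines's branch passes to Ines's issue by representation.
The 1/3 is divided into 3 equal shares of 1/9 among Mateo, Ramiro, Ximena.
Mateo is living and takes 1/9.
Ramiro is living and takes 1/9.
Ximena is living and takes 1/9.

Alonso 1/18; Lucia 1/9; Mateo 1/9; Pilar 1/9; Ramiro 1/9; Teodoro 1/18; Valentina 1/3; Ximena 1/9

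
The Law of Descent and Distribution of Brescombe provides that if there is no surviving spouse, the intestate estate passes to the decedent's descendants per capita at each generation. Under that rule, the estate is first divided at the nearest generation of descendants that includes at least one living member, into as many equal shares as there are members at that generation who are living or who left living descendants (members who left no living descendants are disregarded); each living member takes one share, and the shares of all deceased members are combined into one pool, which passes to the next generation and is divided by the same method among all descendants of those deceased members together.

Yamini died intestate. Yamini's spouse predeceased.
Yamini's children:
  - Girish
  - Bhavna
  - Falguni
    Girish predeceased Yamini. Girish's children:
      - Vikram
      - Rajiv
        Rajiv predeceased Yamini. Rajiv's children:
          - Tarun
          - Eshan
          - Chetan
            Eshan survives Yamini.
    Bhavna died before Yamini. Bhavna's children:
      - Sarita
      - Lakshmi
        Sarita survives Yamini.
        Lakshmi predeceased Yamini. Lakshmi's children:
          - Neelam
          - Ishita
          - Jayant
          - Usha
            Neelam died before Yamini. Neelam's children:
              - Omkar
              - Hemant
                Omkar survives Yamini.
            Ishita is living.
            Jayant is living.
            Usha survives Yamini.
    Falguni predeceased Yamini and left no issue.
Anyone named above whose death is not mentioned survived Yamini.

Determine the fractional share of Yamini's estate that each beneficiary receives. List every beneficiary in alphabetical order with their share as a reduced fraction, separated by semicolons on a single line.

Chetan 1/14; Eshan 1/14; Hemant 1/28; Ishita 1/14; Jayant 1/14; Omkar 1/28; Sarita 1/4; Tarun 1/14; Usha 1/14; Vikram 1/4

There is no surviving spouse, so the entire estate passes to Yamini's descendants per capita at each generation.
No one at generation 1 (Girish, Bhavna) is living; moving to the next generation.
At generation 2 (Vikram, Rajiv, Sarita, Lakshmi) there are 4 shares of (1)/4 = 1/4 each.
Living: Vikram and Sarita — each takes 1/4.
Deceased: Rajiv and Lakshmi. Their combined 1/2 is pooled and carried to generation 3.
At generation 3 (Tarun, Eshan, Chetan, Neelam, Ishita, Jayant, Usha) there are 7 shares of (1/2)/7 = 1/14 each.
Living: Tarun, Eshan, Chetan, Ishita, Jayant, and Usha — each takes 1/14.
Deceased: Neelam. That 1/14 share is carried to generation 4.
At generation 4 (Omkar, Hemant) there are 2 shares of (1/14)/2 = 1/28 each.
Living: Omkar and Hemant — each takes 1/28.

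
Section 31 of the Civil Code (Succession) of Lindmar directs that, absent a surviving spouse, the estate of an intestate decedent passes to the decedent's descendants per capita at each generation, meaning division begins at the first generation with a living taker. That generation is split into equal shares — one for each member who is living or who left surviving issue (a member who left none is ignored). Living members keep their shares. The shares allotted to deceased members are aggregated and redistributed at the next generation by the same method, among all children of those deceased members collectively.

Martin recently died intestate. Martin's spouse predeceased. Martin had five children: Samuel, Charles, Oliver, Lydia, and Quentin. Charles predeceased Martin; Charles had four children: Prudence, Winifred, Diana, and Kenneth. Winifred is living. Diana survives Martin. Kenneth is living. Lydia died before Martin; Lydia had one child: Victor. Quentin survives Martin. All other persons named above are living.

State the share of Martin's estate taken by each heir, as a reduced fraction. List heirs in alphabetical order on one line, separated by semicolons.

Diana 2/25; Kenneth 2/25; Oliver 1/5; Prudence 2/25; Quentin 1/5; Samuel 1/5; Victor 2/25; Winifred 2/25

There is no surviving spouse, so the entire estate passes to Martin's descendants per capita at each generation.
At generation 1 (Samuel, Charles, Oliver, Lydia, Quentin) there are 5 shares of (1)/5 = 1/5 each.
Living: Samuel, Oliver, and Quentin — each takes 1/5.
Deceased: Charles and Lydia. Their combined 2/5 is pooled and carried to generation 2.
At generation 2 (Prudence, Winifred, Diana, Kenneth, Victor) there are 5 shares of (2/5)/5 = 2/25 each.
Living: Prudence, Winifred, Diana, Kenneth, and Victor — each takes 2/25.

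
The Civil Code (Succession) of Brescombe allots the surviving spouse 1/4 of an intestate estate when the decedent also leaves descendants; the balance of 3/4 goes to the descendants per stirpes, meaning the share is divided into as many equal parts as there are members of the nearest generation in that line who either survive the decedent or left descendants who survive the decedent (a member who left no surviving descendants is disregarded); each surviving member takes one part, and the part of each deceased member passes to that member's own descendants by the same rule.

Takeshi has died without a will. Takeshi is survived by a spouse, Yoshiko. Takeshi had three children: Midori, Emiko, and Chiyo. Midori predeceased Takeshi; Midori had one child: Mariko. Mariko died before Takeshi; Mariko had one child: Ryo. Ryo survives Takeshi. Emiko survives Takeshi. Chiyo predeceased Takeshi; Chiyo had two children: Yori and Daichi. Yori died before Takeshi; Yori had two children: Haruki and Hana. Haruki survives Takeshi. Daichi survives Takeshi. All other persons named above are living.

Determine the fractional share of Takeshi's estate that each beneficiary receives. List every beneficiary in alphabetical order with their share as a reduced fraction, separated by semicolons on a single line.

Daichi 1/8; Emiko 1/4; Hana 1/16; Haruki 1/16; Ryo 1/4; Yoshiko 1/4

Yoshiko, as surviving spouse, takes 1/4.
The remaining 3/4 passes to Takeshi's descendants per stirpes.
The 3/4 is divided into 3 equal shares of 1/4 among Midori, Emiko, Chiyo.
Midori predeceased; the 1/4 allotted to Midori's branch passes to Midori's issue by representation.
Mariko's line is the sole branch at this level, so the full 1/4 passes to Mariko's issue by representation.
Ryo is the sole taker at this level and receives the full 1/4.
Emiko is living and takes 1/4.
Chiyo predeceased; the 1/4 allotted to Chiyo's branch passes to Chiyo's issue by representation.
The 1/4 is divided into 2 equal shares of 1/8 among Yori, Daichi.
Yori predeceased; the 1/8 allotted to Yori's branch passes to Yori's issue by representation.
The 1/8 is divided into 2 equal shares of 1/16 among Haruki, Hana.
Haruki is living and takes 1/16.
Hana is living and takes 1/16.
Daichi is living and takes 1/8.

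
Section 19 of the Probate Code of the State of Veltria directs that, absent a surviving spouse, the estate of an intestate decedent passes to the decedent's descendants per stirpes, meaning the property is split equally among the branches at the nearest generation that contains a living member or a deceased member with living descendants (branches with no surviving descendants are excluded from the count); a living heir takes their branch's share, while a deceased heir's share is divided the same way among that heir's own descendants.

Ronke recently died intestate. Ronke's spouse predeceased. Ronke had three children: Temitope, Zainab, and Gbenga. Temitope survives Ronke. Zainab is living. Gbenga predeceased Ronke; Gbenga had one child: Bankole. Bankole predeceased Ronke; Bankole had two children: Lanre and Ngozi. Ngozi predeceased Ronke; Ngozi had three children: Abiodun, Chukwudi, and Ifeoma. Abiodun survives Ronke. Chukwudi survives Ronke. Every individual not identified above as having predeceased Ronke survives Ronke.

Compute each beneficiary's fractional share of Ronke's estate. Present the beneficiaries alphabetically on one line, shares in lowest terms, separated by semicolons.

Abiodun 1/18; Chukwudi 1/18; Ifeoma 1/18; Lanre 1/6; Temitope 1/3; Zainab 1/3

There is no surviving spouse, so the entire estate passes to Ronke's descendants per stirpes.
The estate is divided into 3 equal shares of 1/3 among Temitope, Zainab, Gbenga.
Temitope is living and takes 1/3.
Zainab is living and takes 1/3.
Gbenga predeceased; the 1/3 allotted to Gbenga's branch passes to Gbenga's issue by representation.
Bankole's line is the sole branch at this level, so the full 1/3 passes to Bankole's issue by representation.
The 1/3 is divided into 2 equal shares of 1/6 among Lanre, Ngozi.
Lanre is living and takes 1/6.
Ngozi predeceased; the 1/6 allotted to Ngozi's branch passes to Ngozi's issue by representation.
The 1/6 is divided into 3 equal shares of 1/18 among Abiodun, Chukwudi, Ifeoma.
Abiodun is living and takes 1/18.
Chukwudi is living and takes 1/18.
Ifeoma is living and takes 1/18.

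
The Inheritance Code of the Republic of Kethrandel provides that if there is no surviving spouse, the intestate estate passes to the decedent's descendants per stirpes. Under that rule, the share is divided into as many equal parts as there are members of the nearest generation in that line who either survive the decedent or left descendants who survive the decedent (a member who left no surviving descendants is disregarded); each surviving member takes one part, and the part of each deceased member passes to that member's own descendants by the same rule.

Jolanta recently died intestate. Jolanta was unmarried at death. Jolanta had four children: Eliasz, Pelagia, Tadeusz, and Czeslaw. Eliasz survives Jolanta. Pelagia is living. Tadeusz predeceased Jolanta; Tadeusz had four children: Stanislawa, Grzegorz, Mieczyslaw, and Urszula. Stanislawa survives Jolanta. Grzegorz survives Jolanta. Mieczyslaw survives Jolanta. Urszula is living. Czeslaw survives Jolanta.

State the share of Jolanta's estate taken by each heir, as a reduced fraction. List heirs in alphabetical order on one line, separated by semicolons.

There is no surviving spouse, so the entire estate passes to Jolanta's descendants per stirpes.
The estate is divided into 4 equal shares of 1/4 among Eliasz, Pelagia, Tadeusz, Czeslaw.
Eliasz is living and takes 1/4.
Pelagia is living and takes 1/4.
Tadeusz predeceased; the 1/4 allotted to Tadeusz's branch passes to Tadeusz's issue by representation.
The 1/4 is divided into 4 equal shares of 1/16 among Stanislawa, Grzegorz, Mieczyslaw, Urszula.
Stanislawa is living and takes 1/16.
Grzegorz is living and takes 1/16.
Mieczyslaw is living and takes 1/16.
Urszula is living and takes 1/16.
Czeslaw is living and takes 1/4.

Czeslaw 1/4; Eliasz 1/4; Grzegorz 1/16; Mieczyslaw 1/16; Pelagia 1/4; Stanislawa 1/16; Urszula 1/16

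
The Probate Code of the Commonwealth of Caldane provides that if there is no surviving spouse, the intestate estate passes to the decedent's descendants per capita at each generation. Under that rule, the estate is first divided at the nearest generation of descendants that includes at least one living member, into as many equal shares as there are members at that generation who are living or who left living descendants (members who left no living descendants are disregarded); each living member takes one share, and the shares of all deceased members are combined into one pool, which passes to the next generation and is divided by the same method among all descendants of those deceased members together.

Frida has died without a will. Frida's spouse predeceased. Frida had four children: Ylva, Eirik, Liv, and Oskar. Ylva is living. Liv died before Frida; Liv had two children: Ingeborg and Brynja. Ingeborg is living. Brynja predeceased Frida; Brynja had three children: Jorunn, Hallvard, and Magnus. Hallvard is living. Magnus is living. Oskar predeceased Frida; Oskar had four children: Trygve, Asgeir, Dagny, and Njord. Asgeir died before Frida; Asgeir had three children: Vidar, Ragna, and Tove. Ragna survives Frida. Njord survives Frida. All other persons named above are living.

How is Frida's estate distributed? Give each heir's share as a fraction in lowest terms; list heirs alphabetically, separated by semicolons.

Dagny 1/12; Eirik 1/4; Hallvard 1/36; Ingeborg 1/12; Jorunn 1/36; Magnus 1/36; Njord 1/12; Ragna 1/36; Tove 1/36; Trygve 1/12; Vidar 1/36; Ylva 1/4

There is no surviving spouse, so the entire estate passes to Frida's descendants per capita at each generation.
At generation 1 (Ylva, Eirik, Liv, Oskar) there are 4 shares of (1)/4 = 1/4 each.
Living: Ylva and Eirik — each takes 1/4.
Deceased: Liv and Oskar. Their combined 1/2 is pooled and carried to generation 2.
At generation 2 (Ingeborg, Brynja, Trygve, Asgeir, Dagny, Njord) there are 6 shares of (1/2)/6 = 1/12 each.
Living: Ingeborg, Trygve, Dagny, and Njord — each takes 1/12.
Deceased: Brynja and Asgeir. Their combined 1/6 is pooled and carried to generation 3.
At generation 3 (Jorunn, Hallvard, Magnus, Vidar, Ragna, Tove) there are 6 shares of (1/6)/6 = 1/36 each.
Living: Jorunn, Hallvard, Magnus, Vidar, Ragna, and Tove — each takes 1/36.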